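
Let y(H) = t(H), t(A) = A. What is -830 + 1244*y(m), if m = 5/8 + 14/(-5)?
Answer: -35357/10 ≈ -3535.7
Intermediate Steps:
m = -87/40 (m = 5*(⅛) + 14*(-⅕) = 5/8 - 14/5 = -87/40 ≈ -2.1750)
y(H) = H
-830 + 1244*y(m) = -830 + 1244*(-87/40) = -830 - 27057/10 = -35357/10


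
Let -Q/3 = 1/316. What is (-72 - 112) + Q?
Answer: -58147/316 ≈ -184.01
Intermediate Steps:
Q = -3/316 ≈ -0.0094937
(-72 - 112) + Q = (-72 - 112) - 3/316 = -184 - 3/316 = -58147/316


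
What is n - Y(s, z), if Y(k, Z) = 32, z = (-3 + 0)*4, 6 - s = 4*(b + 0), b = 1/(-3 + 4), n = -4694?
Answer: -4726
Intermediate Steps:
b = 1 (b = 1/1 = 1)
s = 2 (s = 6 - 4*(1 + 0) = 6 - 4 = 2)
z = -12 (z = -3*4 = -12)
n - Y(s, z) = -4694 - 1*32 = -4694 - 32 = -4726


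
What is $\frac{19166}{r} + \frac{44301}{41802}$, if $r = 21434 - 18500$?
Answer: $\frac{155192711}{20441178} \approx 7.5922$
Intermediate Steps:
$r = 2934$
$\frac{19166}{r} + \frac{44301}{41802} = \frac{19166}{2934} + \frac{44301}{41802} = 19166 \cdot \frac{1}{2934} + 44301 \cdot \frac{1}{41802} = \frac{9583}{1467} + \frac{14767}{13934} = \frac{155192711}{20441178}$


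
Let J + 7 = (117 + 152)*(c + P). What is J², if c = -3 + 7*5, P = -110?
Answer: 440538121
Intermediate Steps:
c = 32 (c = -3 + 35 = 32)
J = -20989 (J = -7 + (117 + 152)*(32 - 110) = -7 + 269*(-78) = -7 - 20982 = -20989)
J² = (-20989)² = 440538121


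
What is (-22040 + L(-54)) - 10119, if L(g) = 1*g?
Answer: -32213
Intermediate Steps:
L(g) = g
(-22040 + L(-54)) - 10119 = (-22040 - 54) - 10119 = -22094 - 10119 = -32213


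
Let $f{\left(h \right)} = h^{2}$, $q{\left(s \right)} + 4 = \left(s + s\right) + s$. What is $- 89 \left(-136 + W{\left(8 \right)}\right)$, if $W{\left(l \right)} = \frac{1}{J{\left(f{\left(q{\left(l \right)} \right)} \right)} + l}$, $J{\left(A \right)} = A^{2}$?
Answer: $\frac{1936736743}{160008} \approx 12104.0$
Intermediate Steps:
$q{\left(s \right)} = -4 + 3 s$ ($q{\left(s \right)} = -4 + \left(\left(s + s\right) + s\right) = -4 + \left(2 s + s\right) = -4 + 3 s$)
$W{\left(l \right)} = \frac{1}{l + \left(-4 + 3 l\right)^{4}}$ ($W{\left(l \right)} = \frac{1}{\left(\left(-4 + 3 l\right)^{2}\right)^{2} + l} = \frac{1}{\left(-4 + 3 l\right)^{4} + l} = \frac{1}{l + \left(-4 + 3 l\right)^{4}}$)
$- 89 \left(-136 + W{\left(8 \right)}\right) = - 89 \left(-136 + \frac{1}{8 + \left(-4 + 3 \cdot 8\right)^{4}}\right) = - 89 \left(-136 + \frac{1}{8 + \left(-4 + 24\right)^{4}}\right) = - 89 \left(-136 + \frac{1}{8 + 20^{4}}\right) = - 89 \left(-136 + \frac{1}{8 + 160000}\right) = - 89 \left(-136 + \frac{1}{160008}\right) = \left(-89\right) \left(- \frac{21761087}{160008}\right) = \frac{1936736743}{160008}$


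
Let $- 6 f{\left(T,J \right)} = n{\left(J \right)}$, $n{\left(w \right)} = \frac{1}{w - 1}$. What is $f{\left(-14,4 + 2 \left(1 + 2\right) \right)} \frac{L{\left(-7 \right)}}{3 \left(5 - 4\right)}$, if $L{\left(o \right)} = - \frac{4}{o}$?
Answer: $- \frac{2}{567} \approx -0.0035273$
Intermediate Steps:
$n{\left(w \right)} = \frac{1}{-1 + w}$
$f{\left(T,J \right)} = - \frac{1}{6 \left(-1 + J\right)}$
$f{\left(-14,4 + 2 \left(1 + 2\right) \right)} \frac{L{\left(-7 \right)}}{3 \left(5 - 4\right)} = - \frac{1}{-6 + 6 \left(4 + 2 \left(1 + 2\right)\right)} \frac{\left(-4\right) \frac{1}{-7}}{3 \left(5 - 4\right)} = - \frac{1}{-6 + 6 \left(4 + 2 \cdot 3\right)} \frac{\left(-4\right) \left(- \frac{1}{7}\right)}{3 \cdot 1} = - \frac{1}{-6 + 6 \left(4 + 6\right)} \frac{4}{7 \cdot 3} = - \frac{1}{-6 + 6 \cdot 10} \cdot \frac{4}{7} \cdot \frac{1}{3} = - \frac{1}{-6 + 60} \cdot \frac{4}{21} = - \frac{1}{54} \cdot \frac{4}{21} = \left(-1\right) \frac{1}{54} \cdot \frac{4}{21} = \left(- \frac{1}{54}\right) \frac{4}{21} = - \frac{2}{567}$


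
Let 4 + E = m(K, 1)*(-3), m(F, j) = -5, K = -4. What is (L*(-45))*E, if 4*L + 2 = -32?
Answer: 8415/2 ≈ 4207.5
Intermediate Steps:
L = -17/2 (L = -½ + (¼)*(-32) = -½ - 8 = -17/2 ≈ -8.5000)
E = 11 (E = -4 - 5*(-3) = -4 + 15 = 11)
(L*(-45))*E = -17/2*(-45)*11 = (765/2)*11 = 8415/2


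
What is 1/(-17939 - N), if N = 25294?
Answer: -1/43233 ≈ -2.3130e-5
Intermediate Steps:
1/(-17939 - N) = 1/(-17939 - 1*25294) = 1/(-17939 - 25294) = 1/(-43233) = -1/43233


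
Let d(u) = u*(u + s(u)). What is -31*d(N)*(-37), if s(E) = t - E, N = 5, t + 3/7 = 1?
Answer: 22940/7 ≈ 3277.1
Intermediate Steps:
t = 4/7 (t = -3/7 + 1 = 4/7 ≈ 0.57143)
s(E) = 4/7 - E
d(u) = 4*u/7 (d(u) = u*(u + (4/7 - u)) = u*(4/7) = 4*u/7)
-31*d(N)*(-37) = -124*5/7*(-37) = -31*20/7*(-37) = -620/7*(-37) = 22940/7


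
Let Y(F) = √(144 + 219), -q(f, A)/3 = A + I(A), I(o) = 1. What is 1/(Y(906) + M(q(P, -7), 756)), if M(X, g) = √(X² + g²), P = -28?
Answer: 1/(11*√3 + 18*√1765) ≈ 0.0012899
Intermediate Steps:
q(f, A) = -3 - 3*A (q(f, A) = -3*(A + 1) = -3*(1 + A) = -3 - 3*A)
Y(F) = 11*√3 (Y(F) = √363 = 11*√3)
1/(Y(906) + M(q(P, -7), 756)) = 1/(11*√3 + √((-3 - 3*(-7))² + 756²)) = 1/(11*√3 + √((-3 + 21)² + 571536)) = 1/(11*√3 + √(18² + 571536)) = 1/(11*√3 + √(324 + 571536)) = 1/(11*√3 + √571860) = 1/(11*√3 + 18*√1765)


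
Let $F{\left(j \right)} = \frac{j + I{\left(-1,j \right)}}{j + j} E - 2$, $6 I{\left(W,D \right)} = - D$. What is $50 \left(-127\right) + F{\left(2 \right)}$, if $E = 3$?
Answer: $- \frac{25403}{4} \approx -6350.8$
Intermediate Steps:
$I{\left(W,D \right)} = - \frac{D}{6}$ ($I{\left(W,D \right)} = \frac{\left(-1\right) D}{6} = - \frac{D}{6}$)
$F{\left(j \right)} = - \frac{3}{4}$ ($F{\left(j \right)} = \frac{j - \frac{j}{6}}{j + j} 3 - 2 = \frac{\frac{5}{6} j}{2 j} 3 - 2 = \frac{5 j}{6} \frac{1}{2 j} 3 - 2 = \frac{5}{12} \cdot 3 - 2 = \frac{5}{4} - 2 = - \frac{3}{4}$)
$50 \left(-127\right) + F{\left(2 \right)} = 50 \left(-127\right) - \frac{3}{4} = -6350 - \frac{3}{4} = - \frac{25403}{4}$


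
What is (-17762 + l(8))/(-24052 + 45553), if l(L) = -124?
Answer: -5962/7167 ≈ -0.83187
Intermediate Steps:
(-17762 + l(8))/(-24052 + 45553) = (-17762 - 124)/(-24052 + 45553) = -17886/21501 = -17886*1/21501 = -5962/7167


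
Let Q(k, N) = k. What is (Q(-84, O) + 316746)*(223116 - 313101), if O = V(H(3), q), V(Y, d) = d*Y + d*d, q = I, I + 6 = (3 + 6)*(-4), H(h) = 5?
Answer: -28494830070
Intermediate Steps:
I = -42 (I = -6 + (3 + 6)*(-4) = -6 + 9*(-4) = -6 - 36 = -42)
q = -42
V(Y, d) = d² + Y*d (V(Y, d) = Y*d + d² = d² + Y*d)
O = 1554 (O = -42*(5 - 42) = -42*(-37) = 1554)
(Q(-84, O) + 316746)*(223116 - 313101) = (-84 + 316746)*(223116 - 313101) = 316662*(-89985) = -28494830070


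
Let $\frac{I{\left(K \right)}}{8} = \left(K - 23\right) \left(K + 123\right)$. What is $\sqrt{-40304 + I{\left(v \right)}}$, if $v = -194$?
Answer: $2 \sqrt{20738} \approx 288.01$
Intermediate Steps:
$I{\left(K \right)} = 8 \left(-23 + K\right) \left(123 + K\right)$ ($I{\left(K \right)} = 8 \left(K - 23\right) \left(K + 123\right) = 8 \left(-23 + K\right) \left(123 + K\right)$)
$\sqrt{-40304 + I{\left(v \right)}} = \sqrt{-40304 + \left(-22632 + 8 \left(-194\right)^{2} + 800 \left(-194\right)\right)} = \sqrt{-40304 - -123256} = \sqrt{-40304 + 123256} = \sqrt{82952} = 2 \sqrt{20738}$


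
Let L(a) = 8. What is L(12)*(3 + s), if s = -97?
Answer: -752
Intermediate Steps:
L(12)*(3 + s) = 8*(3 - 97) = 8*(-94) = -752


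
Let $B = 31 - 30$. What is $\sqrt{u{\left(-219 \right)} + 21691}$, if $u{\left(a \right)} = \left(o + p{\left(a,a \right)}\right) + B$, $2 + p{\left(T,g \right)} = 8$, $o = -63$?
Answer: $\sqrt{21635} \approx 147.09$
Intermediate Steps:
$B = 1$
$p{\left(T,g \right)} = 6$ ($p{\left(T,g \right)} = -2 + 8 = 6$)
$u{\left(a \right)} = -56$ ($u{\left(a \right)} = \left(-63 + 6\right) + 1 = -57 + 1 = -56$)
$\sqrt{u{\left(-219 \right)} + 21691} = \sqrt{-56 + 21691} = \sqrt{21635}$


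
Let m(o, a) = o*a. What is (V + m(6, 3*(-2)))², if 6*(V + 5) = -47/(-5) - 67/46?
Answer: 333099001/211600 ≈ 1574.2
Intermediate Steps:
m(o, a) = a*o
V = -1691/460 (V = -5 + (-47/(-5) - 67/46)/6 = -5 + (-47*(-⅕) - 67*1/46)/6 = -5 + (47/5 - 67/46)/6 = -5 + (⅙)*(1827/230) = -5 + 609/460 = -1691/460 ≈ -3.6761)
(V + m(6, 3*(-2)))² = (-1691/460 + (3*(-2))*6)² = (-1691/460 - 6*6)² = (-1691/460 - 36)² = (-18251/460)² = 333099001/211600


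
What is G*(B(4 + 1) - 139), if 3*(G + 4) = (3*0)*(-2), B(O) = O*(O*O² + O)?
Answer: -2044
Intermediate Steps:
B(O) = O*(O + O³) (B(O) = O*(O³ + O) = O*(O + O³))
G = -4 (G = -4 + ((3*0)*(-2))/3 = -4 + (0*(-2))/3 = -4 + (⅓)*0 = -4 + 0 = -4)
G*(B(4 + 1) - 139) = -4*(((4 + 1)² + (4 + 1)⁴) - 139) = -4*((5² + 5⁴) - 139) = -4*((25 + 625) - 139) = -4*(650 - 139) = -4*511 = -2044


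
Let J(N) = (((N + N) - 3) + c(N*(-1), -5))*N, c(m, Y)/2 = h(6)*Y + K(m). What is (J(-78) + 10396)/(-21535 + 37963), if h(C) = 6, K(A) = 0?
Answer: 13739/8214 ≈ 1.6726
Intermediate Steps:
c(m, Y) = 12*Y (c(m, Y) = 2*(6*Y + 0) = 2*(6*Y) = 12*Y)
J(N) = N*(-63 + 2*N) (J(N) = (((N + N) - 3) + 12*(-5))*N = ((2*N - 3) - 60)*N = ((-3 + 2*N) - 60)*N = (-63 + 2*N)*N = N*(-63 + 2*N))
(J(-78) + 10396)/(-21535 + 37963) = (-78*(-63 + 2*(-78)) + 10396)/(-21535 + 37963) = (-78*(-63 - 156) + 10396)/16428 = (-78*(-219) + 10396)*(1/16428) = (17082 + 10396)*(1/16428) = 27478*(1/16428) = 13739/8214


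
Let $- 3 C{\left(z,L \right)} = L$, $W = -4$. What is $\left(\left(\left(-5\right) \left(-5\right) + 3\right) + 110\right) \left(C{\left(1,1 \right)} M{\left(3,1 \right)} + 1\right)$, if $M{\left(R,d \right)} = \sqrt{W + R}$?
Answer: $138 - 46 i \approx 138.0 - 46.0 i$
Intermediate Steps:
$M{\left(R,d \right)} = \sqrt{-4 + R}$
$C{\left(z,L \right)} = - \frac{L}{3}$
$\left(\left(\left(-5\right) \left(-5\right) + 3\right) + 110\right) \left(C{\left(1,1 \right)} M{\left(3,1 \right)} + 1\right) = \left(\left(\left(-5\right) \left(-5\right) + 3\right) + 110\right) \left(\left(- \frac{1}{3}\right) 1 \sqrt{-4 + 3} + 1\right) = \left(\left(25 + 3\right) + 110\right) \left(- \frac{\sqrt{-1}}{3} + 1\right) = \left(28 + 110\right) \left(- \frac{i}{3} + 1\right) = 138 \left(1 - \frac{i}{3}\right) = 138 - 46 i$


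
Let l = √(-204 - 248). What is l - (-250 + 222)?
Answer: 28 + 2*I*√113 ≈ 28.0 + 21.26*I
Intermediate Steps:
l = 2*I*√113 (l = √(-452) = 2*I*√113 ≈ 21.26*I)
l - (-250 + 222) = 2*I*√113 - (-250 + 222) = 2*I*√113 - 1*(-28) = 2*I*√113 + 28 = 28 + 2*I*√113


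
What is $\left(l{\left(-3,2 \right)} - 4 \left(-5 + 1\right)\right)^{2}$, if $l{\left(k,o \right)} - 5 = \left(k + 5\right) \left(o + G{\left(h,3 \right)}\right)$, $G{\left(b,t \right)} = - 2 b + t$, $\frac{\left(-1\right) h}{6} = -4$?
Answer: $4225$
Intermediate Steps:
$h = 24$ ($h = \left(-6\right) \left(-4\right) = 24$)
$G{\left(b,t \right)} = t - 2 b$
$l{\left(k,o \right)} = 5 + \left(-45 + o\right) \left(5 + k\right)$ ($l{\left(k,o \right)} = 5 + \left(k + 5\right) \left(o + \left(3 - 48\right)\right) = 5 + \left(5 + k\right) \left(o + \left(3 - 48\right)\right) = 5 + \left(5 + k\right) \left(o - 45\right) = 5 + \left(5 + k\right) \left(-45 + o\right) = 5 + \left(-45 + o\right) \left(5 + k\right)$)
$\left(l{\left(-3,2 \right)} - 4 \left(-5 + 1\right)\right)^{2} = \left(\left(-220 - -135 + 5 \cdot 2 - 6\right) - 4 \left(-5 + 1\right)\right)^{2} = \left(\left(-220 + 135 + 10 - 6\right) - -16\right)^{2} = \left(-81 + 16\right)^{2} = \left(-65\right)^{2} = 4225$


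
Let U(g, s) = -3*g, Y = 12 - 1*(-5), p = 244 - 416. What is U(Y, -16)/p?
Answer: 51/172 ≈ 0.29651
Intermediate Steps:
p = -172
Y = 17 (Y = 12 + 5 = 17)
U(Y, -16)/p = -3*17/(-172) = -51*(-1/172) = 51/172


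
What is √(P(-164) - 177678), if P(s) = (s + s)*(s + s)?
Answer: I*√70094 ≈ 264.75*I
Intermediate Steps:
P(s) = 4*s² (P(s) = (2*s)*(2*s) = 4*s²)
√(P(-164) - 177678) = √(4*(-164)² - 177678) = √(4*26896 - 177678) = √(107584 - 177678) = √(-70094) = I*√70094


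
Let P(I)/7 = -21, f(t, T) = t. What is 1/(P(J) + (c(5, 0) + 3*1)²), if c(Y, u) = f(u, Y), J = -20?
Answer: -1/138 ≈ -0.0072464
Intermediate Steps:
P(I) = -147 (P(I) = 7*(-21) = -147)
c(Y, u) = u
1/(P(J) + (c(5, 0) + 3*1)²) = 1/(-147 + (0 + 3*1)²) = 1/(-147 + (0 + 3)²) = 1/(-147 + 3²) = 1/(-147 + 9) = 1/(-138) = -1/138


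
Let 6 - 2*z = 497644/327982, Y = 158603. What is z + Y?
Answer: 26009832135/163991 ≈ 1.5861e+5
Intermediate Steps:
z = 367562/163991 (z = 3 - 248822/327982 = 3 - ½*248822/163991 = 3 - 124411/163991 = 367562/163991 ≈ 2.2414)
z + Y = 367562/163991 + 158603 = 26009832135/163991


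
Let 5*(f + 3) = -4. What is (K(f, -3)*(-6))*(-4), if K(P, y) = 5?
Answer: 120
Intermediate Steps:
f = -19/5 (f = -3 + (⅕)*(-4) = -3 - ⅘ = -19/5 ≈ -3.8000)
(K(f, -3)*(-6))*(-4) = (5*(-6))*(-4) = -30*(-4) = 120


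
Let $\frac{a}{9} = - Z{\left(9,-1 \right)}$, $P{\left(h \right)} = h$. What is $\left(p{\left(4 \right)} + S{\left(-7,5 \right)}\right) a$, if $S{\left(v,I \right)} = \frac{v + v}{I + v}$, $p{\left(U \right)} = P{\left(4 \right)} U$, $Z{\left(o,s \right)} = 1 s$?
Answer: $207$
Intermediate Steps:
$Z{\left(o,s \right)} = s$
$p{\left(U \right)} = 4 U$
$S{\left(v,I \right)} = \frac{2 v}{I + v}$
$a = 9$ ($a = 9 \left(\left(-1\right) \left(-1\right)\right) = 9 \cdot 1 = 9$)
$\left(p{\left(4 \right)} + S{\left(-7,5 \right)}\right) a = \left(4 \cdot 4 + 2 \left(-7\right) \frac{1}{5 - 7}\right) 9 = \left(16 + 2 \left(-7\right) \frac{1}{-2}\right) 9 = \left(16 + 2 \left(-7\right) \left(- \frac{1}{2}\right)\right) 9 = \left(16 + 7\right) 9 = 23 \cdot 9 = 207$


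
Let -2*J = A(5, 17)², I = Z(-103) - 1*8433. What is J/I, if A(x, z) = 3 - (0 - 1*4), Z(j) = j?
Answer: 49/17072 ≈ 0.0028702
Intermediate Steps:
A(x, z) = 7 (A(x, z) = 3 - (0 - 4) = 3 - 1*(-4) = 3 + 4 = 7)
I = -8536 (I = -103 - 1*8433 = -103 - 8433 = -8536)
J = -49/2 (J = -½*7² = -½*49 = -49/2 ≈ -24.500)
J/I = -49/2/(-8536) = -49/2*(-1/8536) = 49/17072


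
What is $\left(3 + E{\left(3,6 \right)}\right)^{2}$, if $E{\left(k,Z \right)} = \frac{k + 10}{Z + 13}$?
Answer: $\frac{4900}{361} \approx 13.573$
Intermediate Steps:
$E{\left(k,Z \right)} = \frac{10 + k}{13 + Z}$
$\left(3 + E{\left(3,6 \right)}\right)^{2} = \left(3 + \frac{10 + 3}{13 + 6}\right)^{2} = \left(3 + \frac{1}{19} \cdot 13\right)^{2} = \left(3 + \frac{13}{19}\right)^{2} = \left(\frac{70}{19}\right)^{2} = \frac{4900}{361}$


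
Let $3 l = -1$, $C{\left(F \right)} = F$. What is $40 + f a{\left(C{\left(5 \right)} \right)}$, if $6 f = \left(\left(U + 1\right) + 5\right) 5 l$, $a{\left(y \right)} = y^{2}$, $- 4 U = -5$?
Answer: $- \frac{745}{72} \approx -10.347$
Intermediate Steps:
$U = \frac{5}{4}$ ($U = \left(- \frac{1}{4}\right) \left(-5\right) = \frac{5}{4} \approx 1.25$)
$l = - \frac{1}{3}$ ($l = \frac{1}{3} \left(-1\right) = - \frac{1}{3} \approx -0.33333$)
$f = - \frac{145}{72}$ ($f = \frac{\left(\left(\frac{5}{4} + 1\right) + 5\right) 5 \left(- \frac{1}{3}\right)}{6} = \frac{\left(\frac{9}{4} + 5\right) 5 \left(- \frac{1}{3}\right)}{6} = \frac{\frac{29}{4} \cdot 5 \left(- \frac{1}{3}\right)}{6} = \frac{\frac{145}{4} \left(- \frac{1}{3}\right)}{6} = \frac{1}{6} \left(- \frac{145}{12}\right) = - \frac{145}{72} \approx -2.0139$)
$40 + f a{\left(C{\left(5 \right)} \right)} = 40 - \frac{145 \cdot 5^{2}}{72} = 40 - \frac{3625}{72} = - \frac{745}{72}$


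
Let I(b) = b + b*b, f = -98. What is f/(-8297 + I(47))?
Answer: 14/863 ≈ 0.016222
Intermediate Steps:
I(b) = b + b²
f/(-8297 + I(47)) = -98/(-8297 + 47*(1 + 47)) = -98/(-8297 + 47*48) = -98/(-8297 + 2256) = -98/(-6041) = -1/6041*(-98) = 14/863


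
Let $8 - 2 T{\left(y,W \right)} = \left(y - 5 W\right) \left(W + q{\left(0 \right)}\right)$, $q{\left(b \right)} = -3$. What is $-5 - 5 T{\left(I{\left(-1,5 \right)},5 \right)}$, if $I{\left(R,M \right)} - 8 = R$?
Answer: $-115$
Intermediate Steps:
$I{\left(R,M \right)} = 8 + R$
$T{\left(y,W \right)} = 4 - \frac{\left(-3 + W\right) \left(y - 5 W\right)}{2}$ ($T{\left(y,W \right)} = 4 - \frac{\left(y - 5 W\right) \left(W - 3\right)}{2} = 4 - \frac{\left(y - 5 W\right) \left(-3 + W\right)}{2} = 4 - \frac{\left(-3 + W\right) \left(y - 5 W\right)}{2}$)
$-5 - 5 T{\left(I{\left(-1,5 \right)},5 \right)} = -5 - 5 \left(4 - \frac{75}{2} + \frac{3 \left(8 - 1\right)}{2} + \frac{5 \cdot 5^{2}}{2} - \frac{5 \left(8 - 1\right)}{2}\right) = -5 - 5 \left(4 - \frac{75}{2} + \frac{3}{2} \cdot 7 + \frac{5}{2} \cdot 25 - \frac{5}{2} \cdot 7\right) = -5 - 5 \left(4 - \frac{75}{2} + \frac{21}{2} + \frac{125}{2} - \frac{35}{2}\right) = -5 - 110 = -115$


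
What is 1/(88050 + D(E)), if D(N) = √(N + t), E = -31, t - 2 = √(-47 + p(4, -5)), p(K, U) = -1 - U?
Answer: 1/(88050 + √(-29 + I*√43)) ≈ 1.1357e-5 - 7.0e-10*I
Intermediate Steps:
t = 2 + I*√43 (t = 2 + √(-47 + (-1 - 1*(-5))) = 2 + √(-47 + (-1 + 5)) = 2 + √(-47 + 4) = 2 + √(-43) = 2 + I*√43 ≈ 2.0 + 6.5574*I)
D(N) = √(2 + N + I*√43) (D(N) = √(N + (2 + I*√43)) = √(2 + N + I*√43))
1/(88050 + D(E)) = 1/(88050 + √(2 - 31 + I*√43)) = 1/(88050 + √(-29 + I*√43))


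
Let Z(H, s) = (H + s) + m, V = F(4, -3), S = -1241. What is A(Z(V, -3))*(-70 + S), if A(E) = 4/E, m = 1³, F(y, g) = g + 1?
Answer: 1311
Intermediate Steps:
F(y, g) = 1 + g
m = 1
V = -2 (V = 1 - 3 = -2)
Z(H, s) = 1 + H + s (Z(H, s) = (H + s) + 1 = 1 + H + s)
A(Z(V, -3))*(-70 + S) = (4/(1 - 2 - 3))*(-70 - 1241) = (4/(-4))*(-1311) = (4*(-¼))*(-1311) = -1*(-1311) = 1311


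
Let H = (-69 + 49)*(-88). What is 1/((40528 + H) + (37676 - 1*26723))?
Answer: 1/53241 ≈ 1.8783e-5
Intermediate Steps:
H = 1760 (H = -20*(-88) = 1760)
1/((40528 + H) + (37676 - 1*26723)) = 1/((40528 + 1760) + (37676 - 1*26723)) = 1/(42288 + (37676 - 26723)) = 1/(42288 + 10953) = 1/53241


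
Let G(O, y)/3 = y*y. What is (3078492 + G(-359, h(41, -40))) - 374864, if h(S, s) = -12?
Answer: 2704060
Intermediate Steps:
G(O, y) = 3*y² (G(O, y) = 3*(y*y) = 3*y²)
(3078492 + G(-359, h(41, -40))) - 374864 = (3078492 + 3*(-12)²) - 374864 = (3078492 + 3*144) - 374864 = (3078492 + 432) - 374864 = 3078924 - 374864 = 2704060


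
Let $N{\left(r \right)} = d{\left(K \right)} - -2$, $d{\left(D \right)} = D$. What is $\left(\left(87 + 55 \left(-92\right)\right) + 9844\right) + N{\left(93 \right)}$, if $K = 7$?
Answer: $4880$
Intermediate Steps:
$N{\left(r \right)} = 9$ ($N{\left(r \right)} = 7 - -2 = 7 + 2 = 9$)
$\left(\left(87 + 55 \left(-92\right)\right) + 9844\right) + N{\left(93 \right)} = \left(\left(87 + 55 \left(-92\right)\right) + 9844\right) + 9 = \left(\left(87 - 5060\right) + 9844\right) + 9 = \left(-4973 + 9844\right) + 9 = 4871 + 9 = 4880$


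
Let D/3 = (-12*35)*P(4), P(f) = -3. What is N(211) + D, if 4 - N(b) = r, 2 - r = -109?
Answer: 3673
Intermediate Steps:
r = 111 (r = 2 - 1*(-109) = 2 + 109 = 111)
N(b) = -107 (N(b) = 4 - 1*111 = 4 - 111 = -107)
D = 3780 (D = 3*(-12*35*(-3)) = 3*(-420*(-3)) = 3*1260 = 3780)
N(211) + D = -107 + 3780 = 3673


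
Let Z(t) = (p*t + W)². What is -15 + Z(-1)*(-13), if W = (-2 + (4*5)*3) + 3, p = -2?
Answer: -51612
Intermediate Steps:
W = 61 (W = (-2 + 20*3) + 3 = (-2 + 60) + 3 = 58 + 3 = 61)
Z(t) = (61 - 2*t)² (Z(t) = (-2*t + 61)² = (61 - 2*t)²)
-15 + Z(-1)*(-13) = -15 + (-61 + 2*(-1))²*(-13) = -15 + (-61 - 2)²*(-13) = -15 + (-63)²*(-13) = -15 + 3969*(-13) = -15 - 51597 = -51612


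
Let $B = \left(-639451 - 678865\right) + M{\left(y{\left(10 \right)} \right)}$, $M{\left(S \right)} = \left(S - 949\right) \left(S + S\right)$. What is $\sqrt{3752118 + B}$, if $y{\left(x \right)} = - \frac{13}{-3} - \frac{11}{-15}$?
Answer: $\frac{\sqrt{545453282}}{15} \approx 1557.0$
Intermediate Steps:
$y{\left(x \right)} = \frac{76}{15}$ ($y{\left(x \right)} = \left(-13\right) \left(- \frac{1}{3}\right) - - \frac{11}{15} = \frac{13}{3} + \frac{11}{15} = \frac{76}{15}$)
$M{\left(S \right)} = 2 S \left(-949 + S\right)$ ($M{\left(S \right)} = \left(-949 + S\right) 2 S = 2 S \left(-949 + S\right)$)
$B = - \frac{298773268}{225}$ ($B = \left(-639451 - 678865\right) + 2 \cdot \frac{76}{15} \left(-949 + \frac{76}{15}\right) = \left(-639451 - 678865\right) + 2 \cdot \frac{76}{15} \left(- \frac{14159}{15}\right) = -1318316 - \frac{2152168}{225} = - \frac{298773268}{225} \approx -1.3279 \cdot 10^{6}$)
$\sqrt{3752118 + B} = \sqrt{3752118 - \frac{298773268}{225}} = \sqrt{\frac{545453282}{225}} = \frac{\sqrt{545453282}}{15}$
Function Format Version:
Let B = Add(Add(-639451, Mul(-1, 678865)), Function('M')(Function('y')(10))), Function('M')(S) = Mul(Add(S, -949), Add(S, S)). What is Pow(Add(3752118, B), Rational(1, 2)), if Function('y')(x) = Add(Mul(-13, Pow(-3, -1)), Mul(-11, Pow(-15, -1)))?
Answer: Mul(Rational(1, 15), Pow(545453282, Rational(1, 2))) ≈ 1557.0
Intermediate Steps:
Function('y')(x) = Rational(76, 15) (Function('y')(x) = Add(Mul(-13, Rational(-1, 3)), Mul(-11, Rational(-1, 15))) = Add(Rational(13, 3), Rational(11, 15)) = Rational(76, 15))
Function('M')(S) = Mul(2, S, Add(-949, S)) (Function('M')(S) = Mul(Add(-949, S), Mul(2, S)) = Mul(2, S, Add(-949, S)))
B = Rational(-298773268, 225) (B = Add(Add(-639451, Mul(-1, 678865)), Mul(2, Rational(76, 15), Add(-949, Rational(76, 15)))) = Add(Add(-639451, -678865), Mul(2, Rational(76, 15), Rational(-14159, 15))) = Add(-1318316, Rational(-2152168, 225)) = Rational(-298773268, 225) ≈ -1.3279e+6)
Pow(Add(3752118, B), Rational(1, 2)) = Pow(Add(3752118, Rational(-298773268, 225)), Rational(1, 2)) = Pow(Rational(545453282, 225), Rational(1, 2)) = Mul(Rational(1, 15), Pow(545453282, Rational(1, 2)))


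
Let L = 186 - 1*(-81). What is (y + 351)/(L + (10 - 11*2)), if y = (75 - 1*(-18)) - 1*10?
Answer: 434/255 ≈ 1.7020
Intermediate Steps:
L = 267 (L = 186 + 81 = 267)
y = 83 (y = (75 + 18) - 10 = 93 - 10 = 83)
(y + 351)/(L + (10 - 11*2)) = (83 + 351)/(267 + (10 - 11*2)) = 434/(267 + (10 - 22)) = 434/(267 - 12) = 434/255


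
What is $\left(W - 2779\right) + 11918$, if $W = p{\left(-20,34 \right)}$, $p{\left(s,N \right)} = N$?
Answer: $9173$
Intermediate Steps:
$W = 34$
$\left(W - 2779\right) + 11918 = \left(34 - 2779\right) + 11918 = -2745 + 11918 = 9173$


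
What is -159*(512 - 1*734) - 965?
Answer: 34333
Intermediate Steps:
-159*(512 - 1*734) - 965 = -159*(512 - 734) - 965 = -159*(-222) - 965 = 35298 - 965 = 34333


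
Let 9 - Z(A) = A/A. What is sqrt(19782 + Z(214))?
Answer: sqrt(19790) ≈ 140.68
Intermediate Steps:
Z(A) = 8 (Z(A) = 9 - A/A = 9 - 1*1 = 9 - 1 = 8)
sqrt(19782 + Z(214)) = sqrt(19782 + 8) = sqrt(19790)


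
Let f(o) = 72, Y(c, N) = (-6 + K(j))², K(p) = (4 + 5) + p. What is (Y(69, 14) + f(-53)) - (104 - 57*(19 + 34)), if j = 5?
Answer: 3053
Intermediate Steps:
K(p) = 9 + p
Y(c, N) = 64 (Y(c, N) = (-6 + (9 + 5))² = (-6 + 14)² = 8² = 64)
(Y(69, 14) + f(-53)) - (104 - 57*(19 + 34)) = (64 + 72) - (104 - 57*(19 + 34)) = 136 - (104 - 57*53) = 136 - (104 - 3021) = 136 - 1*(-2917) = 136 + 2917 = 3053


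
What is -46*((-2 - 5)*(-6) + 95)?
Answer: -6302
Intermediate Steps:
-46*((-2 - 5)*(-6) + 95) = -46*(-7*(-6) + 95) = -46*(42 + 95) = -46*137 = -6302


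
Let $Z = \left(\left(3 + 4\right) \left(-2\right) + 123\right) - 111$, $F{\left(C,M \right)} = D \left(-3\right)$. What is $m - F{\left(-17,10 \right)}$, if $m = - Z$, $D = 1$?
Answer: $5$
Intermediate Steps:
$F{\left(C,M \right)} = -3$ ($F{\left(C,M \right)} = 1 \left(-3\right) = -3$)
$Z = -2$ ($Z = \left(7 \left(-2\right) + 123\right) - 111 = \left(-14 + 123\right) - 111 = 109 - 111 = -2$)
$m = 2$ ($m = \left(-1\right) \left(-2\right) = 2$)
$m - F{\left(-17,10 \right)} = 2 - -3 = 2 + 3 = 5$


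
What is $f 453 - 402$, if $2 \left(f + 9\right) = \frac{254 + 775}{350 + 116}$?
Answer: $- \frac{3708291}{932} \approx -3978.9$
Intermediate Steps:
$f = - \frac{7359}{932}$ ($f = -9 + \frac{\left(254 + 775\right) \frac{1}{350 + 116}}{2} = -9 + \frac{1029 \cdot \frac{1}{466}}{2} = -9 + \frac{1}{2} \cdot \frac{1029}{466} = -9 + \frac{1029}{932} = - \frac{7359}{932} \approx -7.8959$)
$f 453 - 402 = \left(- \frac{7359}{932}\right) 453 - 402 = - \frac{3333627}{932} - 402 = - \frac{3708291}{932}$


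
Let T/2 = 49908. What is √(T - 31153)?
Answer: √68663 ≈ 262.04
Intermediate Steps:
T = 99816 (T = 2*49908 = 99816)
√(T - 31153) = √(99816 - 31153) = √68663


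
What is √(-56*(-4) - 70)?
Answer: √154 ≈ 12.410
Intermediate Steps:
√(-56*(-4) - 70) = √(224 - 70) = √154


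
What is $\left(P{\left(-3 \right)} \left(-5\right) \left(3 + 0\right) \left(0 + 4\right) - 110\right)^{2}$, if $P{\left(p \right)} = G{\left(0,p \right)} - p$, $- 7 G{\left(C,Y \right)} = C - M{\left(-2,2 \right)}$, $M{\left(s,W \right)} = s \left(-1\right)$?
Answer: $\frac{4622500}{49} \approx 94337.0$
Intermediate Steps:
$M{\left(s,W \right)} = - s$
$G{\left(C,Y \right)} = \frac{2}{7} - \frac{C}{7}$ ($G{\left(C,Y \right)} = - \frac{C - \left(-1\right) \left(-2\right)}{7} = - \frac{C - 2}{7} = - \frac{-2 + C}{7} = \frac{2}{7} - \frac{C}{7}$)
$P{\left(p \right)} = \frac{2}{7} - p$ ($P{\left(p \right)} = \left(\frac{2}{7} - 0\right) - p = \left(\frac{2}{7} + 0\right) - p = \frac{2}{7} - p$)
$\left(P{\left(-3 \right)} \left(-5\right) \left(3 + 0\right) \left(0 + 4\right) - 110\right)^{2} = \left(\left(\frac{2}{7} - -3\right) \left(-5\right) \left(3 + 0\right) \left(0 + 4\right) - 110\right)^{2} = \left(\left(\frac{2}{7} + 3\right) \left(-5\right) 3 \cdot 4 - 110\right)^{2} = \left(\frac{23}{7} \left(-5\right) 12 - 110\right)^{2} = \left(\left(- \frac{115}{7}\right) 12 - 110\right)^{2} = \left(- \frac{1380}{7} - 110\right)^{2} = \left(- \frac{2150}{7}\right)^{2} = \frac{4622500}{49}$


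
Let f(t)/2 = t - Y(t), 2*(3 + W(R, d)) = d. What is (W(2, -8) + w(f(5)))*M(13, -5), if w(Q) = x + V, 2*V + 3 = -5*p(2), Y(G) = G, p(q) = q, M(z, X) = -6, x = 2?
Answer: 69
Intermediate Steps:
W(R, d) = -3 + d/2
f(t) = 0 (f(t) = 2*(t - t) = 2*0 = 0)
V = -13/2 (V = -3/2 + (-5*2)/2 = -3/2 + (½)*(-10) = -3/2 - 5 = -13/2 ≈ -6.5000)
w(Q) = -9/2 (w(Q) = 2 - 13/2 = -9/2)
(W(2, -8) + w(f(5)))*M(13, -5) = ((-3 + (½)*(-8)) - 9/2)*(-6) = ((-3 - 4) - 9/2)*(-6) = (-7 - 9/2)*(-6) = -23/2*(-6) = 69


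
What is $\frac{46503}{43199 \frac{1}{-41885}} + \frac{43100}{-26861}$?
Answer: $- \frac{52321130898355}{1160368339} \approx -45090.0$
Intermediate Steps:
$\frac{46503}{43199 \frac{1}{-41885}} + \frac{43100}{-26861} = \frac{46503}{43199 \left(- \frac{1}{41885}\right)} + 43100 \left(- \frac{1}{26861}\right) = \frac{46503}{- \frac{43199}{41885}} - \frac{43100}{26861} = 46503 \left(- \frac{41885}{43199}\right) - \frac{43100}{26861} = - \frac{1947778155}{43199} - \frac{43100}{26861} = - \frac{52321130898355}{1160368339}$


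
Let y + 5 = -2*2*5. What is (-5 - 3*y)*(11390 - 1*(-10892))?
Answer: 1559740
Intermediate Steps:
y = -25 (y = -5 - 2*2*5 = -5 - 4*5 = -5 - 20 = -25)
(-5 - 3*y)*(11390 - 1*(-10892)) = (-5 - 3*(-25))*(11390 - 1*(-10892)) = (-5 + 75)*(11390 + 10892) = 70*22282 = 1559740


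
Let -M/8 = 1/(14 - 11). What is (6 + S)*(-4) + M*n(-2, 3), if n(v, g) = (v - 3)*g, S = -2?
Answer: 24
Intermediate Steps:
n(v, g) = g*(-3 + v) (n(v, g) = (-3 + v)*g = g*(-3 + v))
M = -8/3 (M = -8/(14 - 11) = -8/3 ≈ -2.6667)
(6 + S)*(-4) + M*n(-2, 3) = (6 - 2)*(-4) - 8*(-3 - 2) = 4*(-4) - 8*(-5) = -16 - 8/3*(-15) = -16 + 40 = 24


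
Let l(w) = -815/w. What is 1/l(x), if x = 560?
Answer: -112/163 ≈ -0.68712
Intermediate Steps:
1/l(x) = 1/(-815/560) = 1/(-815*1/560) = 1/(-163/112) = -112/163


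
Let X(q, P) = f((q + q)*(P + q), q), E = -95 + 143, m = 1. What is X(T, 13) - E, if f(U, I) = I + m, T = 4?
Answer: -43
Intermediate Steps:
E = 48
f(U, I) = 1 + I (f(U, I) = I + 1 = 1 + I)
X(q, P) = 1 + q
X(T, 13) - E = (1 + 4) - 1*48 = 5 - 48 = -43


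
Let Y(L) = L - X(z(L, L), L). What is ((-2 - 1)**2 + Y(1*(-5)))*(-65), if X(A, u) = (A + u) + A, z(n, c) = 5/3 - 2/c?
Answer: -949/3 ≈ -316.33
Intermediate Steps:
z(n, c) = 5/3 - 2/c (z(n, c) = 5*(1/3) - 2/c = 5/3 - 2/c)
X(A, u) = u + 2*A
Y(L) = -10/3 + 4/L (Y(L) = L - (L + 2*(5/3 - 2/L)) = L - (L + (10/3 - 4/L)) = L - (10/3 + L - 4/L) = L + (-10/3 - L + 4/L) = -10/3 + 4/L)
((-2 - 1)**2 + Y(1*(-5)))*(-65) = ((-2 - 1)**2 + (-10/3 + 4/((1*(-5)))))*(-65) = ((-3)**2 + (-10/3 + 4/(-5)))*(-65) = (9 + (-10/3 + 4*(-1/5)))*(-65) = (9 + (-10/3 - 4/5))*(-65) = (9 - 62/15)*(-65) = (73/15)*(-65) = -949/3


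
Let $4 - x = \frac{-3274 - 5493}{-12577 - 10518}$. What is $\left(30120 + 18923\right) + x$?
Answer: $\frac{1132731698}{23095} \approx 49047.0$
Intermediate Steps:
$x = \frac{83613}{23095}$ ($x = 4 - \frac{-3274 - 5493}{-12577 - 10518} = 4 - - \frac{8767}{-23095} = 4 - \left(-8767\right) \left(- \frac{1}{23095}\right) = 4 - \frac{8767}{23095} = \frac{83613}{23095} \approx 3.6204$)
$\left(30120 + 18923\right) + x = \left(30120 + 18923\right) + \frac{83613}{23095} = 49043 + \frac{83613}{23095} = \frac{1132731698}{23095}$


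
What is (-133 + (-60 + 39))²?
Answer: 23716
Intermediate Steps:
(-133 + (-60 + 39))² = (-133 - 21)² = (-154)² = 23716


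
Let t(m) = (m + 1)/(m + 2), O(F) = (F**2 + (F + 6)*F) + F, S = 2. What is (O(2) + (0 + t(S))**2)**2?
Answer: 130321/256 ≈ 509.07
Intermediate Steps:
O(F) = F + F**2 + F*(6 + F) (O(F) = (F**2 + (6 + F)*F) + F = (F**2 + F*(6 + F)) + F = F + F**2 + F*(6 + F))
t(m) = (1 + m)/(2 + m)
(O(2) + (0 + t(S))**2)**2 = (2*(7 + 2*2) + (0 + (1 + 2)/(2 + 2))**2)**2 = (2*(7 + 4) + (0 + 3/4)**2)**2 = (2*11 + (0 + (1/4)*3)**2)**2 = (22 + (0 + 3/4)**2)**2 = (22 + (3/4)**2)**2 = (22 + 9/16)**2 = (361/16)**2 = 130321/256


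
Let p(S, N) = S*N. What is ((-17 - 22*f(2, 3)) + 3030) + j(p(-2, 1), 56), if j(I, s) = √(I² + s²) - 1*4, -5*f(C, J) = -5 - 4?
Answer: 14847/5 + 2*√785 ≈ 3025.4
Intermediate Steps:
p(S, N) = N*S
f(C, J) = 9/5 (f(C, J) = -(-5 - 4)/5 = -⅕*(-9) = 9/5)
j(I, s) = -4 + √(I² + s²) (j(I, s) = √(I² + s²) - 4 = -4 + √(I² + s²))
((-17 - 22*f(2, 3)) + 3030) + j(p(-2, 1), 56) = ((-17 - 22*9/5) + 3030) + (-4 + √((1*(-2))² + 56²)) = ((-17 - 198/5) + 3030) + (-4 + √((-2)² + 3136)) = (-283/5 + 3030) + (-4 + √(4 + 3136)) = 14867/5 + (-4 + √3140) = 14867/5 + (-4 + 2*√785) = 14847/5 + 2*√785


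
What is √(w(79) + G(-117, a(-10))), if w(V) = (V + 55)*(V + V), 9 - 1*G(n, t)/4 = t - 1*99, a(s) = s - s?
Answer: 2*√5401 ≈ 146.98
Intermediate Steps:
a(s) = 0
G(n, t) = 432 - 4*t (G(n, t) = 36 - 4*(t - 1*99) = 36 - 4*(t - 99) = 36 - 4*(-99 + t) = 36 + (396 - 4*t) = 432 - 4*t)
w(V) = 2*V*(55 + V) (w(V) = (55 + V)*(2*V) = 2*V*(55 + V))
√(w(79) + G(-117, a(-10))) = √(2*79*(55 + 79) + (432 - 4*0)) = √(2*79*134 + (432 + 0)) = √(21172 + 432) = √21604 = 2*√5401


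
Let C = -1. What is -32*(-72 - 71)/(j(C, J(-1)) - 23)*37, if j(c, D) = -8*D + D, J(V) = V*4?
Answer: 169312/5 ≈ 33862.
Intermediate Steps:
J(V) = 4*V
j(c, D) = -7*D
-32*(-72 - 71)/(j(C, J(-1)) - 23)*37 = -32*(-72 - 71)/(-28*(-1) - 23)*37 = -(-4576)/(-7*(-4) - 23)*37 = -(-4576)/(28 - 23)*37 = -(-4576)/5*37 = -32*(-143/5)*37 = (4576/5)*37 = 169312/5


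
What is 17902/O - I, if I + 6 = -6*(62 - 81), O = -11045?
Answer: -1210762/11045 ≈ -109.62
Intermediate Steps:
I = 108 (I = -6 - 6*(62 - 81) = -6 - 6*(-19) = -6 + 114 = 108)
17902/O - I = 17902/(-11045) - 1*108 = 17902*(-1/11045) - 108 = -17902/11045 - 108 = -1210762/11045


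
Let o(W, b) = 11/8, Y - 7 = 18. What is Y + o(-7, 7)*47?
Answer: 717/8 ≈ 89.625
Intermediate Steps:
Y = 25 (Y = 7 + 18 = 25)
o(W, b) = 11/8 (o(W, b) = 11*(1/8) = 11/8)
Y + o(-7, 7)*47 = 25 + (11/8)*47 = 25 + 517/8 = 717/8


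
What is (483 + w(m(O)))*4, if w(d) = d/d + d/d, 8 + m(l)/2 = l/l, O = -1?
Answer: 1940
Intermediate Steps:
m(l) = -14 (m(l) = -16 + 2*(l/l) = -16 + 2*1 = -16 + 2 = -14)
w(d) = 2 (w(d) = 1 + 1 = 2)
(483 + w(m(O)))*4 = (483 + 2)*4 = 485*4 = 1940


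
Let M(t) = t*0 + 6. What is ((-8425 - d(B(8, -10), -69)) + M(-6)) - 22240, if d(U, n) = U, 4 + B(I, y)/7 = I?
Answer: -30687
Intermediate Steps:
B(I, y) = -28 + 7*I
M(t) = 6 (M(t) = 0 + 6 = 6)
((-8425 - d(B(8, -10), -69)) + M(-6)) - 22240 = ((-8425 - (-28 + 7*8)) + 6) - 22240 = ((-8425 - (-28 + 56)) + 6) - 22240 = ((-8425 - 1*28) + 6) - 22240 = ((-8425 - 28) + 6) - 22240 = (-8453 + 6) - 22240 = -8447 - 22240 = -30687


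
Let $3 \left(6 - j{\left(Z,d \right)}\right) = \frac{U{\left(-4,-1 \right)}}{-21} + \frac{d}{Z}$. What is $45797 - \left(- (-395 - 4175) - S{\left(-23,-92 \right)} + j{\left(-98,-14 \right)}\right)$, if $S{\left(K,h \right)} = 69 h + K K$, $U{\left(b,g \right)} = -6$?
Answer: $\frac{247815}{7} \approx 35402.0$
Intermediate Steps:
$S{\left(K,h \right)} = K^{2} + 69 h$ ($S{\left(K,h \right)} = 69 h + K^{2} = K^{2} + 69 h$)
$j{\left(Z,d \right)} = \frac{124}{21} - \frac{d}{3 Z}$ ($j{\left(Z,d \right)} = 6 - \frac{- \frac{6}{-21} + \frac{d}{Z}}{3} = 6 - \frac{\left(-6\right) \left(- \frac{1}{21}\right) + \frac{d}{Z}}{3} = 6 - \frac{\frac{2}{7} + \frac{d}{Z}}{3} = 6 - \left(\frac{2}{21} + \frac{d}{3 Z}\right) = \frac{124}{21} - \frac{d}{3 Z}$)
$45797 - \left(- (-395 - 4175) - S{\left(-23,-92 \right)} + j{\left(-98,-14 \right)}\right) = 45797 - \left(\frac{133432}{21} - 529 - \left(-395 - 4175\right) - - \frac{14}{3 \left(-98\right)}\right) = 45797 - \left(\frac{122323}{21} + 4570 - \left(- \frac{14}{3}\right) \left(- \frac{1}{98}\right)\right) = 45797 - \frac{72764}{7} = \frac{247815}{7}$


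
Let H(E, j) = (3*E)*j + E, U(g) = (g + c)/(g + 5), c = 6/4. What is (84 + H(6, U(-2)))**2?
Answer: 7569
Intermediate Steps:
c = 3/2 (c = 6*(1/4) = 3/2 ≈ 1.5000)
U(g) = (3/2 + g)/(5 + g) (U(g) = (g + 3/2)/(g + 5) = (3/2 + g)/(5 + g))
H(E, j) = E + 3*E*j (H(E, j) = 3*E*j + E = E + 3*E*j)
(84 + H(6, U(-2)))**2 = (84 + 6*(1 + 3*((3/2 - 2)/(5 - 2))))**2 = (84 + 6*(1 + 3*(-1/2/3)))**2 = (84 + 6*(1 + 3*((1/3)*(-1/2))))**2 = (84 + 6*(1 + 3*(-1/6)))**2 = (84 + 6*(1 - 1/2))**2 = (84 + 6*(1/2))**2 = (84 + 3)**2 = 87**2 = 7569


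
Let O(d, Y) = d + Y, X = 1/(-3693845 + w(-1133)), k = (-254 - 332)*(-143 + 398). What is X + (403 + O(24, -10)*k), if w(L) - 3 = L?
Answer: -7728472524576/3694975 ≈ -2.0916e+6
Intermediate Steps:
k = -149430 (k = -586*255 = -149430)
w(L) = 3 + L
X = -1/3694975 (X = 1/(-3693845 + (3 - 1133)) = 1/(-3693845 - 1130) = 1/(-3694975) = -1/3694975 ≈ -2.7064e-7)
O(d, Y) = Y + d
X + (403 + O(24, -10)*k) = -1/3694975 + (403 + (-10 + 24)*(-149430)) = -1/3694975 + (403 + 14*(-149430)) = -1/3694975 + (403 - 2092020) = -1/3694975 - 2091617 = -7728472524576/3694975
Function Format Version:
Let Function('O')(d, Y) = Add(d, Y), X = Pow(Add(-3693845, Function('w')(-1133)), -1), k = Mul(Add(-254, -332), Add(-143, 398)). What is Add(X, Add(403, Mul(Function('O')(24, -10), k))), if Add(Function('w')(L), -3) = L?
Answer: Rational(-7728472524576, 3694975) ≈ -2.0916e+6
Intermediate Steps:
k = -149430 (k = Mul(-586, 255) = -149430)
Function('w')(L) = Add(3, L)
X = Rational(-1, 3694975) (X = Pow(Add(-3693845, Add(3, -1133)), -1) = Pow(Add(-3693845, -1130), -1) = Pow(-3694975, -1) = Rational(-1, 3694975) ≈ -2.7064e-7)
Function('O')(d, Y) = Add(Y, d)
Add(X, Add(403, Mul(Function('O')(24, -10), k))) = Add(Rational(-1, 3694975), Add(403, Mul(Add(-10, 24), -149430))) = Add(Rational(-1, 3694975), Add(403, Mul(14, -149430))) = Add(Rational(-1, 3694975), Add(403, -2092020)) = Add(Rational(-1, 3694975), -2091617) = Rational(-7728472524576, 3694975)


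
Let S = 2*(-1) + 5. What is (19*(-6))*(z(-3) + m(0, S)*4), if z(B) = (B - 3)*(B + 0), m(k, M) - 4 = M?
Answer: -5244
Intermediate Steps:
S = 3 (S = -2 + 5 = 3)
m(k, M) = 4 + M
z(B) = B*(-3 + B) (z(B) = (-3 + B)*B = B*(-3 + B))
(19*(-6))*(z(-3) + m(0, S)*4) = (19*(-6))*(-3*(-3 - 3) + (4 + 3)*4) = -114*(-3*(-6) + 7*4) = -114*(18 + 28) = -114*46 = -5244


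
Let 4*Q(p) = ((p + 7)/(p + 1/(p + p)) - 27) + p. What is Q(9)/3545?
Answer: -1323/1155670 ≈ -0.0011448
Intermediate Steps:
Q(p) = -27/4 + p/4 + (7 + p)/(4*(p + 1/(2*p))) (Q(p) = (((p + 7)/(p + 1/(p + p)) - 27) + p)/4 = (((7 + p)/(p + 1/(2*p)) - 27) + p)/4 = ((-27 + (7 + p)/(p + 1/(2*p))) + p)/4 = (-27 + p + (7 + p)/(p + 1/(2*p)))/4 = -27/4 + p/4 + (7 + p)/(4*(p + 1/(2*p))))
Q(9)/3545 = ((-27 - 52*9² + 2*9³ + 15*9)/(4*(1 + 2*9²)))/3545 = ((-27 - 52*81 + 2*729 + 135)/(4*(1 + 2*81)))*(1/3545) = ((-27 - 4212 + 1458 + 135)/(4*(1 + 162)))*(1/3545) = ((¼)*(-2646)/163)*(1/3545) = ((¼)*(1/163)*(-2646))*(1/3545) = -1323/326*1/3545 = -1323/1155670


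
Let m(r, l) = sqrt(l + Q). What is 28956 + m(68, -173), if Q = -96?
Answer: 28956 + I*sqrt(269) ≈ 28956.0 + 16.401*I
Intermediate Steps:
m(r, l) = sqrt(-96 + l) (m(r, l) = sqrt(l - 96) = sqrt(-96 + l))
28956 + m(68, -173) = 28956 + sqrt(-96 - 173) = 28956 + sqrt(-269) = 28956 + I*sqrt(269)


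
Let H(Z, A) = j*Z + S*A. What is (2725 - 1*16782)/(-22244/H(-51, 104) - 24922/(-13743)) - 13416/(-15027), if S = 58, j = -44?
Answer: 2002210939824731/124529775845 ≈ 16078.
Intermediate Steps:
H(Z, A) = -44*Z + 58*A
(2725 - 1*16782)/(-22244/H(-51, 104) - 24922/(-13743)) - 13416/(-15027) = (2725 - 1*16782)/(-22244/(-44*(-51) + 58*104) - 24922/(-13743)) - 13416/(-15027) = (2725 - 16782)/(-22244/(2244 + 6032) - 24922*(-1/13743)) - 13416*(-1/15027) = -14057/(-22244/8276 + 24922/13743) + 4472/5009 = -14057/(-22244*1/8276 + 24922/13743) + 4472/5009 = -14057/(-5561/2069 + 24922/13743) + 4472/5009 = -14057/(-24861205/28434267) + 4472/5009 = -14057*(-28434267/24861205) + 4472/5009 = 399700491219/24861205 + 4472/5009 = 2002210939824731/124529775845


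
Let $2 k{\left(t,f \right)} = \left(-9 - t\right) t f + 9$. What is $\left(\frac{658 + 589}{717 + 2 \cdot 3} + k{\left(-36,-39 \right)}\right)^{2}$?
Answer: $\frac{751663649755225}{2090916} \approx 3.5949 \cdot 10^{8}$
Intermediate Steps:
$k{\left(t,f \right)} = \frac{9}{2} + \frac{f t \left(-9 - t\right)}{2}$ ($k{\left(t,f \right)} = \frac{\left(-9 - t\right) t f + 9}{2} = \frac{t \left(-9 - t\right) f + 9}{2} = \frac{f t \left(-9 - t\right) + 9}{2} = \frac{9 + f t \left(-9 - t\right)}{2} = \frac{9}{2} + \frac{f t \left(-9 - t\right)}{2}$)
$\left(\frac{658 + 589}{717 + 2 \cdot 3} + k{\left(-36,-39 \right)}\right)^{2} = \left(\frac{658 + 589}{717 + 2 \cdot 3} - \left(- \frac{9}{2} - 25272 + 6318\right)\right)^{2} = \left(\frac{1247}{717 + 6} - \left(\frac{12627}{2} - 25272\right)\right)^{2} = \left(\frac{1247}{723} + \left(\frac{9}{2} - 6318 + 25272\right)\right)^{2} = \left(1247 \cdot \frac{1}{723} + \frac{37917}{2}\right)^{2} = \left(\frac{1247}{723} + \frac{37917}{2}\right)^{2} = \left(\frac{27416485}{1446}\right)^{2} = \frac{751663649755225}{2090916}$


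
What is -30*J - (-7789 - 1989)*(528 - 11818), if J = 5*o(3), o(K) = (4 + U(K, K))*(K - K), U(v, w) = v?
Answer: -110393620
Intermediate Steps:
o(K) = 0 (o(K) = (4 + K)*(K - K) = (4 + K)*0 = 0)
J = 0 (J = 5*0 = 0)
-30*J - (-7789 - 1989)*(528 - 11818) = -30*0 - (-7789 - 1989)*(528 - 11818) = 0 - (-9778)*(-11290) = 0 - 1*110393620 = 0 - 110393620 = -110393620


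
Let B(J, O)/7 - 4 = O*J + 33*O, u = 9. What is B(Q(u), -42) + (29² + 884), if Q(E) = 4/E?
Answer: -24239/3 ≈ -8079.7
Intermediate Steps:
B(J, O) = 28 + 231*O + 7*J*O (B(J, O) = 28 + 7*(O*J + 33*O) = 28 + 7*(J*O + 33*O) = 28 + 7*(33*O + J*O) = 28 + (231*O + 7*J*O) = 28 + 231*O + 7*J*O)
B(Q(u), -42) + (29² + 884) = (28 + 231*(-42) + 7*(4/9)*(-42)) + (29² + 884) = (28 - 9702 + 7*(4*(⅑))*(-42)) + (841 + 884) = (28 - 9702 + 7*(4/9)*(-42)) + 1725 = (28 - 9702 - 392/3) + 1725 = -29414/3 + 1725 = -24239/3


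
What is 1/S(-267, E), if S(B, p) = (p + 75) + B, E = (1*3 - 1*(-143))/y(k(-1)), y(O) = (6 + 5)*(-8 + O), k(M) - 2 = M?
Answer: -77/14930 ≈ -0.0051574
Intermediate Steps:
k(M) = 2 + M
y(O) = -88 + 11*O (y(O) = 11*(-8 + O) = -88 + 11*O)
E = -146/77 (E = (1*3 - 1*(-143))/(-88 + 11*(2 - 1)) = (3 + 143)/(-88 + 11*1) = 146/(-88 + 11) = 146/(-77) = 146*(-1/77) = -146/77 ≈ -1.8961)
S(B, p) = 75 + B + p (S(B, p) = (75 + p) + B = 75 + B + p)
1/S(-267, E) = 1/(75 - 267 - 146/77) = 1/(-14930/77) = -77/14930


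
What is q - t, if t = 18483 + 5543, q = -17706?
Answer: -41732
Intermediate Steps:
t = 24026
q - t = -17706 - 1*24026 = -17706 - 24026 = -41732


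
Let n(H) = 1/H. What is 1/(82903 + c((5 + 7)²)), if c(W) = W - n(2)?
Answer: 2/166093 ≈ 1.2041e-5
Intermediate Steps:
c(W) = -½ + W (c(W) = W - 1/2 = W - 1*½ = W - ½ = -½ + W)
1/(82903 + c((5 + 7)²)) = 1/(82903 + (-½ + (5 + 7)²)) = 1/(82903 + (-½ + 12²)) = 1/(82903 + (-½ + 144)) = 1/(82903 + 287/2) = 1/(166093/2) = 2/166093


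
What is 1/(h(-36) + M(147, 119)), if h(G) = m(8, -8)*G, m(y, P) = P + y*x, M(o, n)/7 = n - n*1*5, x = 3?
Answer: -1/3908 ≈ -0.00025589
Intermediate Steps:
M(o, n) = -28*n (M(o, n) = 7*(n - n*1*5) = 7*(n - n*5) = 7*(n - 5*n) = 7*(-4*n) = -28*n)
m(y, P) = P + 3*y (m(y, P) = P + y*3 = P + 3*y)
h(G) = 16*G (h(G) = (-8 + 3*8)*G = (-8 + 24)*G = 16*G)
1/(h(-36) + M(147, 119)) = 1/(16*(-36) - 28*119) = 1/(-576 - 3332) = 1/(-3908) = -1/3908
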